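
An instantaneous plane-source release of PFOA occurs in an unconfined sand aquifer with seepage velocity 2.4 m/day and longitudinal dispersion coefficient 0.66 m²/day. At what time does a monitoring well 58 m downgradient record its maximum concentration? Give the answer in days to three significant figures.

24.1 days

For the 1D instantaneous-source solution, setting ∂C/∂t = 0 at fixed x gives v²t² + 2Dt − x² = 0, so t = (√(D² + v²x²) − D)/v².
√(D² + v²x²) = √(0.66² + 2.4² × 58²) = 139.2; v² = 5.76.
t = (139.2 − 0.66)/5.76 = 24.1 days (vs. the pure-advection estimate x/v = 24.2 d).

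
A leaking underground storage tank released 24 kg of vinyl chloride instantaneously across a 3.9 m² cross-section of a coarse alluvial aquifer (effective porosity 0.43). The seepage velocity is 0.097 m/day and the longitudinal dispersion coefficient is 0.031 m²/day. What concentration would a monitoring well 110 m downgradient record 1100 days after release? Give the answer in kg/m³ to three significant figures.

0.638 kg/m³

For an instantaneous plane source, C(x,t) = M/(n_e·A·√(4πDt)) · exp(−(x−vt)²/(4Dt)), with n_e·A the pore (flow) area.
Plume center vt = 0.097 × 1100 = 106.7 m, so the well at 110 m is 3.3 m downgradient of the peak.
√(4πDt) = 20.70 m, giving peak height M/(n_e·A·√(4πDt)) = 24/(0.43 × 3.9 × 20.70) = 0.6914 kg/m³.
(x−vt)²/(4Dt) = (3.3)²/(4 × 0.031 × 1100) = 0.07984; exp(−0.07984) = 0.9233.
C = 0.6914 × 0.9233 = 0.638 kg/m³.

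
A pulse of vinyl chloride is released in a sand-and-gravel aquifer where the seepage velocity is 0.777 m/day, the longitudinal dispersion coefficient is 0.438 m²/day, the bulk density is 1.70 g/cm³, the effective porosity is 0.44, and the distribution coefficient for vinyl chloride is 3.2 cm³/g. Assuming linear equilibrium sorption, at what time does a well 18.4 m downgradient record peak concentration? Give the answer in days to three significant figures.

307 days

Retardation factor R = 1 + ρ_b·K_d/n = 1 + 1.70 × 3.2/0.44 = 13.36.
Sorption retards both mechanisms: v_R = v/R = 0.05816 m/day, D_R = D/R = 0.03278 m²/day.
Peak time from v_R²t² + 2D_R t − x² = 0: t = (√(D_R² + v_R²x²) − D_R)/v_R².
√(D_R² + v_R²x²) = √(0.03278² + 0.05816² × 18.4²) = 1.071; v_R² = 0.003383.
t = (1.071 − 0.03278)/0.003383 = 307 days.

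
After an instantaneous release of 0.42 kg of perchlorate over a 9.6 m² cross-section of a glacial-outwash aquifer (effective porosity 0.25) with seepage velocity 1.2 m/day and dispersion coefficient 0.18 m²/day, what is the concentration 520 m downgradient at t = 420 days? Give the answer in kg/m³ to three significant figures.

For an instantaneous plane source, C(x,t) = M/(n_e·A·√(4πDt)) · exp(−(x−vt)²/(4Dt)), with n_e·A the pore (flow) area.
Plume center vt = 1.2 × 420 = 504 m, so the well at 520 m is 16 m downgradient of the peak.
√(4πDt) = 30.82 m, giving peak height M/(n_e·A·√(4πDt)) = 0.42/(0.25 × 9.6 × 30.82) = 0.005678 kg/m³.
(x−vt)²/(4Dt) = (16)²/(4 × 0.18 × 420) = 0.8466; exp(−0.8466) = 0.4289.
C = 0.005678 × 0.4289 = 0.00244 kg/m³.

0.00244 kg/m³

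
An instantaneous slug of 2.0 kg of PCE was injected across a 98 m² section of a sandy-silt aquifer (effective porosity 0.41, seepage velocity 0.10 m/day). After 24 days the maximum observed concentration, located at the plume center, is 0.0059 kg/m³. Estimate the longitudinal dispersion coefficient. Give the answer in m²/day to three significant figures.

0.236 m²/day

At the plume center C_max = M/(n_e·A·√(4πDt)), so D = M²/(4πt·(n_e·A·C_max)²).
n_e·A·C_max = 0.41 × 98 × 0.0059 = 0.2371 kg/m.
D = 2.0²/(4π × 24 × 0.2371²) = 0.236 m²/day.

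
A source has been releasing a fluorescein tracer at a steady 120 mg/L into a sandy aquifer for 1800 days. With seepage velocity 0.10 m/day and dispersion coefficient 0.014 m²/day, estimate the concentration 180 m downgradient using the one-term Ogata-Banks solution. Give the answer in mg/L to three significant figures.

For a continuous step input, C/C₀ ≈ ½·erfc((x−vt)/(2√(Dt))).
vt = 0.10 × 1800 = 180 m and 2√(Dt) = 2√(0.014 × 1800) = 10.04 m.
Argument (x−vt)/(2√(Dt)) = (180 − 180)/10.04 = 0; ½·erfc(0) = 0.5000.
C = 120 × 0.5000 = 60.0 mg/L.

60.0 mg/L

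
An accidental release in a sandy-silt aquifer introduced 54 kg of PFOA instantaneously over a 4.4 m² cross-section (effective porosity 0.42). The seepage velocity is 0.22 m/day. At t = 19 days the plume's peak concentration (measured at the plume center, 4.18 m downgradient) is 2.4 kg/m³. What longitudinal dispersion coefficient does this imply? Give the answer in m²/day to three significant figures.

0.621 m²/day

At the plume center C_max = M/(n_e·A·√(4πDt)), so D = M²/(4πt·(n_e·A·C_max)²).
n_e·A·C_max = 0.42 × 4.4 × 2.4 = 4.435 kg/m.
D = 54²/(4π × 19 × 4.435²) = 0.621 m²/day.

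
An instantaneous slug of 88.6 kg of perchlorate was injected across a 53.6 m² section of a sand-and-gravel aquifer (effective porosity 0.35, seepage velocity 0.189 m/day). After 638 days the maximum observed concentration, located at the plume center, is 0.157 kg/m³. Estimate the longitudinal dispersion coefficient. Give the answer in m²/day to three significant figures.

At the plume center C_max = M/(n_e·A·√(4πDt)), so D = M²/(4πt·(n_e·A·C_max)²).
n_e·A·C_max = 0.35 × 53.6 × 0.157 = 2.945 kg/m.
D = 88.6²/(4π × 638 × 2.945²) = 0.113 m²/day.

0.113 m²/day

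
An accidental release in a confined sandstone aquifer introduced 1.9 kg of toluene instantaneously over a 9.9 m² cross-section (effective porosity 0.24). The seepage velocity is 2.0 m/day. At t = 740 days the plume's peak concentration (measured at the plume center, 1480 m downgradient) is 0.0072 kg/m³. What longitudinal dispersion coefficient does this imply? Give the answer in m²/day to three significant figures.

1.33 m²/day

At the plume center C_max = M/(n_e·A·√(4πDt)), so D = M²/(4πt·(n_e·A·C_max)²).
n_e·A·C_max = 0.24 × 9.9 × 0.0072 = 0.01711 kg/m.
D = 1.9²/(4π × 740 × 0.01711²) = 1.33 m²/day.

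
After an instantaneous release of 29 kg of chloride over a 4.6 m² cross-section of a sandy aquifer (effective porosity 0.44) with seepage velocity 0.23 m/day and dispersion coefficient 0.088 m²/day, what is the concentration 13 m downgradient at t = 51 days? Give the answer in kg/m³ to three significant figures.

1.74 kg/m³

For an instantaneous plane source, C(x,t) = M/(n_e·A·√(4πDt)) · exp(−(x−vt)²/(4Dt)), with n_e·A the pore (flow) area.
Plume center vt = 0.23 × 51 = 11.73 m, so the well at 13 m is 1.27 m downgradient of the peak.
√(4πDt) = 7.510 m, giving peak height M/(n_e·A·√(4πDt)) = 29/(0.44 × 4.6 × 7.510) = 1.908 kg/m³.
(x−vt)²/(4Dt) = (1.27)²/(4 × 0.088 × 51) = 0.08985; exp(−0.08985) = 0.9141.
C = 1.908 × 0.9141 = 1.74 kg/m³.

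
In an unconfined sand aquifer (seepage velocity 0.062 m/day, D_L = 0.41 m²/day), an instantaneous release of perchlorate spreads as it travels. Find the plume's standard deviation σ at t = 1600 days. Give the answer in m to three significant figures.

Dispersive spreading gives a Gaussian with σ² = 2Dt; advection only shifts the center.
σ = √(2 × 0.41 × 1600) = 36.2 m.

36.2 m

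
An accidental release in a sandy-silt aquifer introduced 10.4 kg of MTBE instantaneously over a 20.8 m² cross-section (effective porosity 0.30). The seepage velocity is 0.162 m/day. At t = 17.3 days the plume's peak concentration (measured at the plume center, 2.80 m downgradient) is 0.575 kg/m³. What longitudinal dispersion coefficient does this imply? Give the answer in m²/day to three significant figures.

0.0386 m²/day

At the plume center C_max = M/(n_e·A·√(4πDt)), so D = M²/(4πt·(n_e·A·C_max)²).
n_e·A·C_max = 0.30 × 20.8 × 0.575 = 3.588 kg/m.
D = 10.4²/(4π × 17.3 × 3.588²) = 0.0386 m²/day.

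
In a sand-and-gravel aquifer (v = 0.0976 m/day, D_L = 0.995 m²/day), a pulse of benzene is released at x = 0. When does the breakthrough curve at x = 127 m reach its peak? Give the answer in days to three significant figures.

1200 days

For the 1D instantaneous-source solution, setting ∂C/∂t = 0 at fixed x gives v²t² + 2Dt − x² = 0, so t = (√(D² + v²x²) − D)/v².
√(D² + v²x²) = √(0.995² + 0.0976² × 127²) = 12.44; v² = 0.00952576.
t = (12.44 − 0.995)/0.00952576 = 1200 days (vs. the pure-advection estimate x/v = 1300 d).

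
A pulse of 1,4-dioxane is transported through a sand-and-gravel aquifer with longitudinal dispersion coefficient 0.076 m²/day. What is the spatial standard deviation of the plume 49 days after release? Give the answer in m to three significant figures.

Dispersive spreading gives a Gaussian with σ² = 2Dt; advection only shifts the center.
σ = √(2 × 0.076 × 49) = 2.73 m.

2.73 m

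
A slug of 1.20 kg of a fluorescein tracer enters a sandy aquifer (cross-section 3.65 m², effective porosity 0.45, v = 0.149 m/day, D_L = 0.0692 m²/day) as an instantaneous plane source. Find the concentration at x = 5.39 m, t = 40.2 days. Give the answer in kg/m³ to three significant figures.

For an instantaneous plane source, C(x,t) = M/(n_e·A·√(4πDt)) · exp(−(x−vt)²/(4Dt)), with n_e·A the pore (flow) area.
Plume center vt = 0.149 × 40.2 = 5.9898 m, so the well at 5.39 m is 0.5998 m upgradient of the peak.
√(4πDt) = 5.912 m, giving peak height M/(n_e·A·√(4πDt)) = 1.20/(0.45 × 3.65 × 5.912) = 0.1236 kg/m³.
(x−vt)²/(4Dt) = (-0.5998)²/(4 × 0.0692 × 40.2) = 0.03233; exp(−0.03233) = 0.9682.
C = 0.1236 × 0.9682 = 0.120 kg/m³.

0.120 kg/m³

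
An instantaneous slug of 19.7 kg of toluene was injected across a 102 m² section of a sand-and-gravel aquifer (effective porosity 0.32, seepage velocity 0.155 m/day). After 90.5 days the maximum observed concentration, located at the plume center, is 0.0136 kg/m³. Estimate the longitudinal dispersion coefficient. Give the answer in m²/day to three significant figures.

At the plume center C_max = M/(n_e·A·√(4πDt)), so D = M²/(4πt·(n_e·A·C_max)²).
n_e·A·C_max = 0.32 × 102 × 0.0136 = 0.4439 kg/m.
D = 19.7²/(4π × 90.5 × 0.4439²) = 1.73 m²/day.

1.73 m²/day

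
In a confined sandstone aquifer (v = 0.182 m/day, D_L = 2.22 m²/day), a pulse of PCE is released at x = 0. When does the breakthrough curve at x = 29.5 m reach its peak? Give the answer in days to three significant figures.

108 days

For the 1D instantaneous-source solution, setting ∂C/∂t = 0 at fixed x gives v²t² + 2Dt − x² = 0, so t = (√(D² + v²x²) − D)/v².
√(D² + v²x²) = √(2.22² + 0.182² × 29.5²) = 5.810; v² = 0.033124.
t = (5.810 − 2.22)/0.033124 = 108 days (vs. the pure-advection estimate x/v = 162 d).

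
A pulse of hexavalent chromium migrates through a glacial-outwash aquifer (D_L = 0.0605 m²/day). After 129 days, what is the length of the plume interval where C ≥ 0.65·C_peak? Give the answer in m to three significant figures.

The plume is Gaussian with σ = √(2Dt) = √(2 × 0.0605 × 129) = 3.951 m.
C/C_peak = exp(−Δx²/(2σ²)) = 0.65 ⇒ Δx = σ·√(−2 ln 0.65) = 3.951 × 0.9282 = 3.667 m.
Width = 2Δx = 7.33 m.

7.33 m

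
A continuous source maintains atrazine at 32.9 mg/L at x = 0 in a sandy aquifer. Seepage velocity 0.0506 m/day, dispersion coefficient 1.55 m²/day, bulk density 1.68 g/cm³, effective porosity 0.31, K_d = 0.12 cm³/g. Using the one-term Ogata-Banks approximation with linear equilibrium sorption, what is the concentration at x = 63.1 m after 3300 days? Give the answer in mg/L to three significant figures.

22.6 mg/L

Retardation factor R = 1 + ρ_b·K_d/n = 1 + 1.68 × 0.12/0.31 = 1.650.
Sorption retards both mechanisms: v_R = v/R = 0.03067 m/day, D_R = D/R = 0.9394 m²/day.
v_R·t = 0.03067 × 3300 = 101.211 m; 2√(D_R t) = 111.4 m; argument = (63.1 − 101.211)/111.4 = -0.3421.
C = C₀ × ½·erfc(-0.3421) = 32.9 × 0.6857 = 22.6 mg/L.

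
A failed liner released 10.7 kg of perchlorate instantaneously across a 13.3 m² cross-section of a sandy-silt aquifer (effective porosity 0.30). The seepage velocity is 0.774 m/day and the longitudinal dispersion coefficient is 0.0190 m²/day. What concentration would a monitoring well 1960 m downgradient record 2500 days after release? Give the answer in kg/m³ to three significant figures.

For an instantaneous plane source, C(x,t) = M/(n_e·A·√(4πDt)) · exp(−(x−vt)²/(4Dt)), with n_e·A the pore (flow) area.
Plume center vt = 0.774 × 2500 = 1935 m, so the well at 1960 m is 25 m downgradient of the peak.
√(4πDt) = 24.43 m, giving peak height M/(n_e·A·√(4πDt)) = 10.7/(0.30 × 13.3 × 24.43) = 0.1098 kg/m³.
(x−vt)²/(4Dt) = (25)²/(4 × 0.0190 × 2500) = 3.289; exp(−3.289) = 0.03729.
C = 0.1098 × 0.03729 = 0.00409 kg/m³.

0.00409 kg/m³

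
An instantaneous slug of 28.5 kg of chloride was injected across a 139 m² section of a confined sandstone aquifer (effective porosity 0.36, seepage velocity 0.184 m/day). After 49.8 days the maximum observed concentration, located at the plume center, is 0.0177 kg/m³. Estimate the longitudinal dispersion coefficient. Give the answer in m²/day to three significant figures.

1.65 m²/day

At the plume center C_max = M/(n_e·A·√(4πDt)), so D = M²/(4πt·(n_e·A·C_max)²).
n_e·A·C_max = 0.36 × 139 × 0.0177 = 0.8857 kg/m.
D = 28.5²/(4π × 49.8 × 0.8857²) = 1.65 m²/day.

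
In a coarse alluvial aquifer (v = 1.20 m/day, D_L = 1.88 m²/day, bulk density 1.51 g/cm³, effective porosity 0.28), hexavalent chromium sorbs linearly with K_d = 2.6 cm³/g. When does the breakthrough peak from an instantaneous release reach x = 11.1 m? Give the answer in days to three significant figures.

121 days

Retardation factor R = 1 + ρ_b·K_d/n = 1 + 1.51 × 2.6/0.28 = 15.02.
Sorption retards both mechanisms: v_R = v/R = 0.07989 m/day, D_R = D/R = 0.1252 m²/day.
Peak time from v_R²t² + 2D_R t − x² = 0: t = (√(D_R² + v_R²x²) − D_R)/v_R².
√(D_R² + v_R²x²) = √(0.1252² + 0.07989² × 11.1²) = 0.8956; v_R² = 0.006382.
t = (0.8956 − 0.1252)/0.006382 = 121 days.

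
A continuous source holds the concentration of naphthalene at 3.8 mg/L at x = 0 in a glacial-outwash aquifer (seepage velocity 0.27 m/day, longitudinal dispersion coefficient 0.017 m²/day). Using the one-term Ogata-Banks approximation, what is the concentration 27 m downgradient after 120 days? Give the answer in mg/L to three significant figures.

For a continuous step input, C/C₀ ≈ ½·erfc((x−vt)/(2√(Dt))).
vt = 0.27 × 120 = 32.4 m and 2√(Dt) = 2√(0.017 × 120) = 2.857 m.
Argument (x−vt)/(2√(Dt)) = (27 − 32.4)/2.857 = -1.890; ½·erfc(-1.890) = 0.9962.
C = 3.8 × 0.9962 = 3.79 mg/L.

3.79 mg/L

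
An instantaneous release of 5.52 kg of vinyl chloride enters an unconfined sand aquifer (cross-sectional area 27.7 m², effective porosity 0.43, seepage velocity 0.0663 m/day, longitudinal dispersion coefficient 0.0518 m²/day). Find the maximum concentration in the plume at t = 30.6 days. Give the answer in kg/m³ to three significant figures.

0.104 kg/m³

The peak of an instantaneous 1D plume sits at x = vt; there the Gaussian factor is 1 and C_max = M/(n_e·A·√(4πDt)), where n_e·A is the pore area the mass is dissolved in.
√(4πDt) = √(4π × 0.0518 × 30.6) = 4.463 m, so C_max = 5.52/(0.43 × 27.7 × 4.463) = 0.104 kg/m³.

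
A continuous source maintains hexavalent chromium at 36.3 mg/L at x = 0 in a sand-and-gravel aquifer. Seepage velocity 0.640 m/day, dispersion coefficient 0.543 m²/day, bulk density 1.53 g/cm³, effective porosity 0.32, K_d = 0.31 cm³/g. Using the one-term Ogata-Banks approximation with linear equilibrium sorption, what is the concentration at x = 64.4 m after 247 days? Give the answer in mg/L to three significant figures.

Retardation factor R = 1 + ρ_b·K_d/n = 1 + 1.53 × 0.31/0.32 = 2.482.
Sorption retards both mechanisms: v_R = v/R = 0.2579 m/day, D_R = D/R = 0.2188 m²/day.
v_R·t = 0.2579 × 247 = 63.7013 m; 2√(D_R t) = 14.70 m; argument = (64.4 − 63.7013)/14.70 = 0.04753.
C = C₀ × ½·erfc(0.04753) = 36.3 × 0.4732 = 17.2 mg/L.

17.2 mg/L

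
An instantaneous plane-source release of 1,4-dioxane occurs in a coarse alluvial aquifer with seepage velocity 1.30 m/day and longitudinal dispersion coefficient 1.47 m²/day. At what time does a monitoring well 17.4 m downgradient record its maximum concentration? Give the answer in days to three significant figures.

12.5 days

For the 1D instantaneous-source solution, setting ∂C/∂t = 0 at fixed x gives v²t² + 2Dt − x² = 0, so t = (√(D² + v²x²) − D)/v².
√(D² + v²x²) = √(1.47² + 1.30² × 17.4²) = 22.67; v² = 1.69.
t = (22.67 − 1.47)/1.69 = 12.5 days (vs. the pure-advection estimate x/v = 13.4 d).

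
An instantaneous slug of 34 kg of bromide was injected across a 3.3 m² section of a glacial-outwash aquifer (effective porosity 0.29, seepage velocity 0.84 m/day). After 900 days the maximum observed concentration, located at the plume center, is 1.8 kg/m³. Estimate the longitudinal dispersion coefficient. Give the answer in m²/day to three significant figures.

0.0344 m²/day

At the plume center C_max = M/(n_e·A·√(4πDt)), so D = M²/(4πt·(n_e·A·C_max)²).
n_e·A·C_max = 0.29 × 3.3 × 1.8 = 1.723 kg/m.
D = 34²/(4π × 900 × 1.723²) = 0.0344 m²/day.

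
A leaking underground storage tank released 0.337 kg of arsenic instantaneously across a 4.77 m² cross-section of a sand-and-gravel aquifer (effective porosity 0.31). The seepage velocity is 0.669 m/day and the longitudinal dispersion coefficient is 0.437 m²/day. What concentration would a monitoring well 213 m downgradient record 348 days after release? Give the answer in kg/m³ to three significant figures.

For an instantaneous plane source, C(x,t) = M/(n_e·A·√(4πDt)) · exp(−(x−vt)²/(4Dt)), with n_e·A the pore (flow) area.
Plume center vt = 0.669 × 348 = 232.812 m, so the well at 213 m is 19.812 m upgradient of the peak.
√(4πDt) = 43.72 m, giving peak height M/(n_e·A·√(4πDt)) = 0.337/(0.31 × 4.77 × 43.72) = 0.005213 kg/m³.
(x−vt)²/(4Dt) = (-19.812)²/(4 × 0.437 × 348) = 0.6453; exp(−0.6453) = 0.5245.
C = 0.005213 × 0.5245 = 0.00273 kg/m³.

0.00273 kg/m³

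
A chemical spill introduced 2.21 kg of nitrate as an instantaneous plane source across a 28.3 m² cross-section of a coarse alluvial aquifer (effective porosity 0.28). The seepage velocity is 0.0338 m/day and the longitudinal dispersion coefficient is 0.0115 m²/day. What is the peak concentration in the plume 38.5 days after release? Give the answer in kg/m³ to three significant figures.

0.118 kg/m³

The peak of an instantaneous 1D plume sits at x = vt; there the Gaussian factor is 1 and C_max = M/(n_e·A·√(4πDt)), where n_e·A is the pore area the mass is dissolved in.
√(4πDt) = √(4π × 0.0115 × 38.5) = 2.359 m, so C_max = 2.21/(0.28 × 28.3 × 2.359) = 0.118 kg/m³.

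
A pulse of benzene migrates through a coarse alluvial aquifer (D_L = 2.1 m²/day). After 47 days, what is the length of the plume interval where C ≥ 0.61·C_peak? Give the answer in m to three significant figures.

The plume is Gaussian with σ = √(2Dt) = √(2 × 2.1 × 47) = 14.05 m.
C/C_peak = exp(−Δx²/(2σ²)) = 0.61 ⇒ Δx = σ·√(−2 ln 0.61) = 14.05 × 0.9943 = 13.97 m.
Width = 2Δx = 27.9 m.

27.9 m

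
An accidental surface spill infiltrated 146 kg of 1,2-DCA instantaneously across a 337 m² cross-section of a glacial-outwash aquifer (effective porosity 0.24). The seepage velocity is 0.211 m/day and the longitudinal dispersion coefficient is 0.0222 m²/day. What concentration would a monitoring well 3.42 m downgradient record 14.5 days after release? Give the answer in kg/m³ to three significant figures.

For an instantaneous plane source, C(x,t) = M/(n_e·A·√(4πDt)) · exp(−(x−vt)²/(4Dt)), with n_e·A the pore (flow) area.
Plume center vt = 0.211 × 14.5 = 3.0595 m, so the well at 3.42 m is 0.3605 m downgradient of the peak.
√(4πDt) = 2.011 m, giving peak height M/(n_e·A·√(4πDt)) = 146/(0.24 × 337 × 2.011) = 0.8976 kg/m³.
(x−vt)²/(4Dt) = (0.3605)²/(4 × 0.0222 × 14.5) = 0.1009; exp(−0.1009) = 0.9040.
C = 0.8976 × 0.9040 = 0.811 kg/m³.

0.811 kg/m³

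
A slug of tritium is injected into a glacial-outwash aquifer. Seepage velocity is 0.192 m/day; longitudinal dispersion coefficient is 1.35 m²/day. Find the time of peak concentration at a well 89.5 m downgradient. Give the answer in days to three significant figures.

For the 1D instantaneous-source solution, setting ∂C/∂t = 0 at fixed x gives v²t² + 2Dt − x² = 0, so t = (√(D² + v²x²) − D)/v².
√(D² + v²x²) = √(1.35² + 0.192² × 89.5²) = 17.24; v² = 0.036864.
t = (17.24 − 1.35)/0.036864 = 431 days (vs. the pure-advection estimate x/v = 466 d).

431 days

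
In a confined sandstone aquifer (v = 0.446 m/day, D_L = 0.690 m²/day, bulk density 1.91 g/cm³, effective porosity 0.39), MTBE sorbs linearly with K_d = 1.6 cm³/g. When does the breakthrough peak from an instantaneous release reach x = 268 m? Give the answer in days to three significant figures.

Retardation factor R = 1 + ρ_b·K_d/n = 1 + 1.91 × 1.6/0.39 = 8.836.
Sorption retards both mechanisms: v_R = v/R = 0.05048 m/day, D_R = D/R = 0.07809 m²/day.
Peak time from v_R²t² + 2D_R t − x² = 0: t = (√(D_R² + v_R²x²) − D_R)/v_R².
√(D_R² + v_R²x²) = √(0.07809² + 0.05048² × 268²) = 13.53; v_R² = 0.002548.
t = (13.53 − 0.07809)/0.002548 = 5280 days.

5280 days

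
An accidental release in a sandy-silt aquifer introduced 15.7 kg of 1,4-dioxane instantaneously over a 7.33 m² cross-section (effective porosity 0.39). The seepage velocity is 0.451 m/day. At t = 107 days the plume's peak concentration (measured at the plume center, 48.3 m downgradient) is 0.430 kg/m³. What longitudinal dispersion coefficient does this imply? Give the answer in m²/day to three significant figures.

At the plume center C_max = M/(n_e·A·√(4πDt)), so D = M²/(4πt·(n_e·A·C_max)²).
n_e·A·C_max = 0.39 × 7.33 × 0.430 = 1.229 kg/m.
D = 15.7²/(4π × 107 × 1.229²) = 0.121 m²/day.

0.121 m²/day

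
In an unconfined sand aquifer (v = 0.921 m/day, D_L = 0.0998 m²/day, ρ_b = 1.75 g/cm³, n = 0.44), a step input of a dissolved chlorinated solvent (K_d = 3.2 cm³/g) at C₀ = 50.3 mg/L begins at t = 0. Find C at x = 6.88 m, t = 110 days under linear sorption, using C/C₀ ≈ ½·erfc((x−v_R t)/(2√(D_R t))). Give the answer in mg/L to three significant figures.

32.9 mg/L

Retardation factor R = 1 + ρ_b·K_d/n = 1 + 1.75 × 3.2/0.44 = 13.73.
Sorption retards both mechanisms: v_R = v/R = 0.06708 m/day, D_R = D/R = 0.007269 m²/day.
v_R·t = 0.06708 × 110 = 7.3788 m; 2√(D_R t) = 1.788 m; argument = (6.88 − 7.3788)/1.788 = -0.2790.
C = C₀ × ½·erfc(-0.2790) = 50.3 × 0.6534 = 32.9 mg/L.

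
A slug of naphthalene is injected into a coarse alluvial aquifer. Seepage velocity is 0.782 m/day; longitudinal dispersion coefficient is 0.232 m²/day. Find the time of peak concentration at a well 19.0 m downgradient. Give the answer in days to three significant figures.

23.9 days

For the 1D instantaneous-source solution, setting ∂C/∂t = 0 at fixed x gives v²t² + 2Dt − x² = 0, so t = (√(D² + v²x²) − D)/v².
√(D² + v²x²) = √(0.232² + 0.782² × 19.0²) = 14.86; v² = 0.611524.
t = (14.86 − 0.232)/0.611524 = 23.9 days (vs. the pure-advection estimate x/v = 24.3 d).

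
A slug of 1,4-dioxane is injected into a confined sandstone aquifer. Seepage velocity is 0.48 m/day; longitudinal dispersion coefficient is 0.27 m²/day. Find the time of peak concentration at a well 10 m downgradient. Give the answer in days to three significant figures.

For the 1D instantaneous-source solution, setting ∂C/∂t = 0 at fixed x gives v²t² + 2Dt − x² = 0, so t = (√(D² + v²x²) − D)/v².
√(D² + v²x²) = √(0.27² + 0.48² × 10²) = 4.808; v² = 0.2304.
t = (4.808 − 0.27)/0.2304 = 19.7 days (vs. the pure-advection estimate x/v = 20.8 d).

19.7 days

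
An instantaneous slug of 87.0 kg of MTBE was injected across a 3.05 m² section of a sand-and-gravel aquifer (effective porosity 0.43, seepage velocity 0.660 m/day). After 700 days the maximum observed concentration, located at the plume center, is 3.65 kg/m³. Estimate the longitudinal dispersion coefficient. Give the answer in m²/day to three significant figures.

At the plume center C_max = M/(n_e·A·√(4πDt)), so D = M²/(4πt·(n_e·A·C_max)²).
n_e·A·C_max = 0.43 × 3.05 × 3.65 = 4.787 kg/m.
D = 87.0²/(4π × 700 × 4.787²) = 0.0375 m²/day.

0.0375 m²/day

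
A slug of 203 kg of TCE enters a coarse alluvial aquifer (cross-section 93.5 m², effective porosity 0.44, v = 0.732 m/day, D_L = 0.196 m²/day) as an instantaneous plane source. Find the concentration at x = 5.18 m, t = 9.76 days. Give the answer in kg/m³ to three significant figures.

0.608 kg/m³

For an instantaneous plane source, C(x,t) = M/(n_e·A·√(4πDt)) · exp(−(x−vt)²/(4Dt)), with n_e·A the pore (flow) area.
Plume center vt = 0.732 × 9.76 = 7.14432 m, so the well at 5.18 m is 1.96432 m upgradient of the peak.
√(4πDt) = 4.903 m, giving peak height M/(n_e·A·√(4πDt)) = 203/(0.44 × 93.5 × 4.903) = 1.006 kg/m³.
(x−vt)²/(4Dt) = (-1.96432)²/(4 × 0.196 × 9.76) = 0.5043; exp(−0.5043) = 0.6039.
C = 1.006 × 0.6039 = 0.608 kg/m³.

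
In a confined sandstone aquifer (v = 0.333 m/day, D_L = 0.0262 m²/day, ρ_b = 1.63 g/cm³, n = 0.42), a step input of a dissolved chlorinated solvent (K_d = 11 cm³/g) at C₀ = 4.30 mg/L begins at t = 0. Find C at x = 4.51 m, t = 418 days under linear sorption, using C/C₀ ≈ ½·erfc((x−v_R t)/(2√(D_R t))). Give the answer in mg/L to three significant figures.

Retardation factor R = 1 + ρ_b·K_d/n = 1 + 1.63 × 11/0.42 = 43.69.
Sorption retards both mechanisms: v_R = v/R = 0.007622 m/day, D_R = D/R = 0.0005997 m²/day.
v_R·t = 0.007622 × 418 = 3.185996 m; 2√(D_R t) = 1.001 m; argument = (4.51 − 3.185996)/1.001 = 1.323.
C = C₀ × ½·erfc(1.323) = 4.30 × 0.03067 = 0.132 mg/L.

0.132 mg/L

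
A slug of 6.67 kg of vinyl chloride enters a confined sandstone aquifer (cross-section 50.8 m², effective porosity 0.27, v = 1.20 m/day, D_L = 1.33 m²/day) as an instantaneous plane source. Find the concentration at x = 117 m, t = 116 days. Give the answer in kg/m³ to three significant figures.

For an instantaneous plane source, C(x,t) = M/(n_e·A·√(4πDt)) · exp(−(x−vt)²/(4Dt)), with n_e·A the pore (flow) area.
Plume center vt = 1.20 × 116 = 139.2 m, so the well at 117 m is 22.2 m upgradient of the peak.
√(4πDt) = 44.03 m, giving peak height M/(n_e·A·√(4πDt)) = 6.67/(0.27 × 50.8 × 44.03) = 0.01104 kg/m³.
(x−vt)²/(4Dt) = (-22.2)²/(4 × 1.33 × 116) = 0.7986; exp(−0.7986) = 0.4500.
C = 0.01104 × 0.4500 = 0.00497 kg/m³.

0.00497 kg/m³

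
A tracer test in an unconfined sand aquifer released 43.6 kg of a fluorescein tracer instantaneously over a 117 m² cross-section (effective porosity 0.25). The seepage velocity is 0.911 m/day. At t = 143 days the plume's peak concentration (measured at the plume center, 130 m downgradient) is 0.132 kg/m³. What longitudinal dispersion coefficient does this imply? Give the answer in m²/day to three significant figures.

At the plume center C_max = M/(n_e·A·√(4πDt)), so D = M²/(4πt·(n_e·A·C_max)²).
n_e·A·C_max = 0.25 × 117 × 0.132 = 3.861 kg/m.
D = 43.6²/(4π × 143 × 3.861²) = 0.0710 m²/day.

0.0710 m²/day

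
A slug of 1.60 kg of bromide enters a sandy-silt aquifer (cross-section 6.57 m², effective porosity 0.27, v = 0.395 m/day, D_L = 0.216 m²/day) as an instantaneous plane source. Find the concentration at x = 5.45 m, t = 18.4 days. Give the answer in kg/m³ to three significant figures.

0.104 kg/m³

For an instantaneous plane source, C(x,t) = M/(n_e·A·√(4πDt)) · exp(−(x−vt)²/(4Dt)), with n_e·A the pore (flow) area.
Plume center vt = 0.395 × 18.4 = 7.268 m, so the well at 5.45 m is 1.818 m upgradient of the peak.
√(4πDt) = 7.067 m, giving peak height M/(n_e·A·√(4πDt)) = 1.60/(0.27 × 6.57 × 7.067) = 0.1276 kg/m³.
(x−vt)²/(4Dt) = (-1.818)²/(4 × 0.216 × 18.4) = 0.2079; exp(−0.2079) = 0.8123.
C = 0.1276 × 0.8123 = 0.104 kg/m³.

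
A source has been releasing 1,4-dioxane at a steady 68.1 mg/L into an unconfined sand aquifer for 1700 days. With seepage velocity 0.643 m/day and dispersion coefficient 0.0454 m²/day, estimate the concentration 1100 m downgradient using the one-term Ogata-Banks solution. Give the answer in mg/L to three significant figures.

19.7 mg/L

For a continuous step input, C/C₀ ≈ ½·erfc((x−vt)/(2√(Dt))).
vt = 0.643 × 1700 = 1093.1 m and 2√(Dt) = 2√(0.0454 × 1700) = 17.57 m.
Argument (x−vt)/(2√(Dt)) = (1100 − 1093.1)/17.57 = 0.3927; ½·erfc(0.3927) = 0.2893.
C = 68.1 × 0.2893 = 19.7 mg/L.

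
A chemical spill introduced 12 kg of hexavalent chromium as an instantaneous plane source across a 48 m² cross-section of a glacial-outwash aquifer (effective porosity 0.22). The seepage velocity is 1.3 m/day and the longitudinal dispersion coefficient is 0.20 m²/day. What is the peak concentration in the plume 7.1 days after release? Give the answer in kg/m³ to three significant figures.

The peak of an instantaneous 1D plume sits at x = vt; there the Gaussian factor is 1 and C_max = M/(n_e·A·√(4πDt)), where n_e·A is the pore area the mass is dissolved in.
√(4πDt) = √(4π × 0.20 × 7.1) = 4.224 m, so C_max = 12/(0.22 × 48 × 4.224) = 0.269 kg/m³.

0.269 kg/m³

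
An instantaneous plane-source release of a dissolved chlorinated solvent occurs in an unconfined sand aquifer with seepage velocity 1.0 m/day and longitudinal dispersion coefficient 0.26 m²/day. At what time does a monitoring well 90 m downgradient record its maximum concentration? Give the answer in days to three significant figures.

89.7 days

For the 1D instantaneous-source solution, setting ∂C/∂t = 0 at fixed x gives v²t² + 2Dt − x² = 0, so t = (√(D² + v²x²) − D)/v².
√(D² + v²x²) = √(0.26² + 1.0² × 90²) = 90.00; v² = 1.
t = (90.00 − 0.26)/1 = 89.7 days (vs. the pure-advection estimate x/v = 90.0 d).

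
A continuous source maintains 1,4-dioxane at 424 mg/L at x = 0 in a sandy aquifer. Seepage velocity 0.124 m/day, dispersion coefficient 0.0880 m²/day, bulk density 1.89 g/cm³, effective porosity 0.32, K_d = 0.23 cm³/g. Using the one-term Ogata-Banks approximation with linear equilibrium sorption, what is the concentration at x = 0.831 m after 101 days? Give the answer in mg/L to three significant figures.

402 mg/L

Retardation factor R = 1 + ρ_b·K_d/n = 1 + 1.89 × 0.23/0.32 = 2.358.
Sorption retards both mechanisms: v_R = v/R = 0.05259 m/day, D_R = D/R = 0.03732 m²/day.
v_R·t = 0.05259 × 101 = 5.31159 m; 2√(D_R t) = 3.883 m; argument = (0.831 − 5.31159)/3.883 = -1.154.
C = C₀ × ½·erfc(-1.154) = 424 × 0.9487 = 402 mg/L.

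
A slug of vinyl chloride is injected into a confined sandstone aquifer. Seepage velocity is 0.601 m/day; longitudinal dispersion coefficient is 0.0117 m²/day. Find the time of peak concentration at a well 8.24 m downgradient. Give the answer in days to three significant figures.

13.7 days

For the 1D instantaneous-source solution, setting ∂C/∂t = 0 at fixed x gives v²t² + 2Dt − x² = 0, so t = (√(D² + v²x²) − D)/v².
√(D² + v²x²) = √(0.0117² + 0.601² × 8.24²) = 4.952; v² = 0.361201.
t = (4.952 − 0.0117)/0.361201 = 13.7 days (vs. the pure-advection estimate x/v = 13.7 d).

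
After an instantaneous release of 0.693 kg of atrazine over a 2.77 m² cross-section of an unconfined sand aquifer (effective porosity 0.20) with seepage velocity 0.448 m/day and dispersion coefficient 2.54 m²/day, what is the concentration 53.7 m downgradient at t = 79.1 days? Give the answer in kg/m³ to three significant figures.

For an instantaneous plane source, C(x,t) = M/(n_e·A·√(4πDt)) · exp(−(x−vt)²/(4Dt)), with n_e·A the pore (flow) area.
Plume center vt = 0.448 × 79.1 = 35.4368 m, so the well at 53.7 m is 18.2632 m downgradient of the peak.
√(4πDt) = 50.25 m, giving peak height M/(n_e·A·√(4πDt)) = 0.693/(0.20 × 2.77 × 50.25) = 0.02489 kg/m³.
(x−vt)²/(4Dt) = (18.2632)²/(4 × 2.54 × 79.1) = 0.4150; exp(−0.4150) = 0.6603.
C = 0.02489 × 0.6603 = 0.0164 kg/m³.

0.0164 kg/m³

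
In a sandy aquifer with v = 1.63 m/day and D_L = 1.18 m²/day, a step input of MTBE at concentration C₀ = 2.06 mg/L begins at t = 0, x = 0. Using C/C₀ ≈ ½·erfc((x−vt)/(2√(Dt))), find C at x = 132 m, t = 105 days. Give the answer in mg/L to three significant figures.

For a continuous step input, C/C₀ ≈ ½·erfc((x−vt)/(2√(Dt))).
vt = 1.63 × 105 = 171.15 m and 2√(Dt) = 2√(1.18 × 105) = 22.26 m.
Argument (x−vt)/(2√(Dt)) = (132 − 171.15)/22.26 = -1.759; ½·erfc(-1.759) = 0.9936.
C = 2.06 × 0.9936 = 2.05 mg/L.

2.05 mg/L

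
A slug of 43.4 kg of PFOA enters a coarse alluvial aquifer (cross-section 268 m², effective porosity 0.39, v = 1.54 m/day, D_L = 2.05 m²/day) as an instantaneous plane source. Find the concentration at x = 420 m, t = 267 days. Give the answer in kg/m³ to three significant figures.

For an instantaneous plane source, C(x,t) = M/(n_e·A·√(4πDt)) · exp(−(x−vt)²/(4Dt)), with n_e·A the pore (flow) area.
Plume center vt = 1.54 × 267 = 411.18 m, so the well at 420 m is 8.82 m downgradient of the peak.
√(4πDt) = 82.93 m, giving peak height M/(n_e·A·√(4πDt)) = 43.4/(0.39 × 268 × 82.93) = 0.005007 kg/m³.
(x−vt)²/(4Dt) = (8.82)²/(4 × 2.05 × 267) = 0.03553; exp(−0.03553) = 0.9651.
C = 0.005007 × 0.9651 = 0.00483 kg/m³.

0.00483 kg/m³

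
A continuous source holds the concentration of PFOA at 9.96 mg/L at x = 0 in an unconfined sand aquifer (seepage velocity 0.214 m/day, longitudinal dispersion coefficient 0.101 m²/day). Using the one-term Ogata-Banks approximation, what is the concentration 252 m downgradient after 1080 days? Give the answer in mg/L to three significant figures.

For a continuous step input, C/C₀ ≈ ½·erfc((x−vt)/(2√(Dt))).
vt = 0.214 × 1080 = 231.12 m and 2√(Dt) = 2√(0.101 × 1080) = 20.89 m.
Argument (x−vt)/(2√(Dt)) = (252 − 231.12)/20.89 = 0.9995; ½·erfc(0.9995) = 0.07875.
C = 9.96 × 0.07875 = 0.784 mg/L.

0.784 mg/L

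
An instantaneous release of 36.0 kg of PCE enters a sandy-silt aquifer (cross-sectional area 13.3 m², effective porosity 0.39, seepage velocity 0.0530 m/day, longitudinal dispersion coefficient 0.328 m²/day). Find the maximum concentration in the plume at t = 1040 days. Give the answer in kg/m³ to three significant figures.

0.106 kg/m³

The peak of an instantaneous 1D plume sits at x = vt; there the Gaussian factor is 1 and C_max = M/(n_e·A·√(4πDt)), where n_e·A is the pore area the mass is dissolved in.
√(4πDt) = √(4π × 0.328 × 1040) = 65.47 m, so C_max = 36.0/(0.39 × 13.3 × 65.47) = 0.106 kg/m³.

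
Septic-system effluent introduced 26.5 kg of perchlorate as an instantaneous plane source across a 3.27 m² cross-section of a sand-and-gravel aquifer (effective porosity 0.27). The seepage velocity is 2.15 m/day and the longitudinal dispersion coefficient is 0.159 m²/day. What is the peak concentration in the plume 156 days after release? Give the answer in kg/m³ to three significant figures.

The peak of an instantaneous 1D plume sits at x = vt; there the Gaussian factor is 1 and C_max = M/(n_e·A·√(4πDt)), where n_e·A is the pore area the mass is dissolved in.
√(4πDt) = √(4π × 0.159 × 156) = 17.65 m, so C_max = 26.5/(0.27 × 3.27 × 17.65) = 1.70 kg/m³.

1.70 kg/m³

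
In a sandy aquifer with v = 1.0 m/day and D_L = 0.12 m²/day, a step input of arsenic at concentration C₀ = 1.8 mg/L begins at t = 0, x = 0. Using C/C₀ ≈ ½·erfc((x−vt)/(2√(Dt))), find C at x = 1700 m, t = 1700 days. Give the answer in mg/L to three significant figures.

For a continuous step input, C/C₀ ≈ ½·erfc((x−vt)/(2√(Dt))).
vt = 1.0 × 1700 = 1700 m and 2√(Dt) = 2√(0.12 × 1700) = 28.57 m.
Argument (x−vt)/(2√(Dt)) = (1700 − 1700)/28.57 = 0; ½·erfc(0) = 0.5000.
C = 1.8 × 0.5000 = 0.900 mg/L.

0.900 mg/L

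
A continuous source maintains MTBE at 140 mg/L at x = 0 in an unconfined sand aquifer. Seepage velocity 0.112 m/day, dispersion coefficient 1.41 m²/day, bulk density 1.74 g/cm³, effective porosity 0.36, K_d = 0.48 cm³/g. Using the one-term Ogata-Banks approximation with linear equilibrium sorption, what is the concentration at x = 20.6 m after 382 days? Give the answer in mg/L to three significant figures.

46.8 mg/L

Retardation factor R = 1 + ρ_b·K_d/n = 1 + 1.74 × 0.48/0.36 = 3.320.
Sorption retards both mechanisms: v_R = v/R = 0.03373 m/day, D_R = D/R = 0.4247 m²/day.
v_R·t = 0.03373 × 382 = 12.88486 m; 2√(D_R t) = 25.47 m; argument = (20.6 − 12.88486)/25.47 = 0.3029.
C = C₀ × ½·erfc(0.3029) = 140 × 0.3342 = 46.8 mg/L.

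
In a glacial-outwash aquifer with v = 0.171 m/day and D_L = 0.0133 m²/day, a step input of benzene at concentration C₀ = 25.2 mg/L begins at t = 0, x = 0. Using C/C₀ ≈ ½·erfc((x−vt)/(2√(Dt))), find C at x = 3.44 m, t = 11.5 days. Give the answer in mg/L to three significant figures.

For a continuous step input, C/C₀ ≈ ½·erfc((x−vt)/(2√(Dt))).
vt = 0.171 × 11.5 = 1.9665 m and 2√(Dt) = 2√(0.0133 × 11.5) = 0.7822 m.
Argument (x−vt)/(2√(Dt)) = (3.44 − 1.9665)/0.7822 = 1.884; ½·erfc(1.884) = 0.003857.
C = 25.2 × 0.003857 = 0.0972 mg/L.

0.0972 mg/L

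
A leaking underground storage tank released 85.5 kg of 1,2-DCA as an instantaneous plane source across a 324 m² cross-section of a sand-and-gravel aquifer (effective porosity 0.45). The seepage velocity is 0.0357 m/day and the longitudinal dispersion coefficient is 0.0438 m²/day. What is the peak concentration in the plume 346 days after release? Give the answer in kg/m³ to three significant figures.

The peak of an instantaneous 1D plume sits at x = vt; there the Gaussian factor is 1 and C_max = M/(n_e·A·√(4πDt)), where n_e·A is the pore area the mass is dissolved in.
√(4πDt) = √(4π × 0.0438 × 346) = 13.80 m, so C_max = 85.5/(0.45 × 324 × 13.80) = 0.0425 kg/m³.

0.0425 kg/m³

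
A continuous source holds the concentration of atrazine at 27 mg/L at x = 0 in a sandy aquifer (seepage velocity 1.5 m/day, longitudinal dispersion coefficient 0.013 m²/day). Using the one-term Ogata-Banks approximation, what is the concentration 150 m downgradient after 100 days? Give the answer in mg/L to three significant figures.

For a continuous step input, C/C₀ ≈ ½·erfc((x−vt)/(2√(Dt))).
vt = 1.5 × 100 = 150 m and 2√(Dt) = 2√(0.013 × 100) = 2.280 m.
Argument (x−vt)/(2√(Dt)) = (150 − 150)/2.280 = 0; ½·erfc(0) = 0.5000.
C = 27 × 0.5000 = 13.5 mg/L.

13.5 mg/L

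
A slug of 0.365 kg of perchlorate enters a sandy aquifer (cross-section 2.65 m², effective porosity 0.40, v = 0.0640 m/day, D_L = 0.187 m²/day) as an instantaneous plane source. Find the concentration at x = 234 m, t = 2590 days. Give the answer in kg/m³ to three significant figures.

0.000399 kg/m³

For an instantaneous plane source, C(x,t) = M/(n_e·A·√(4πDt)) · exp(−(x−vt)²/(4Dt)), with n_e·A the pore (flow) area.
Plume center vt = 0.0640 × 2590 = 165.76 m, so the well at 234 m is 68.24 m downgradient of the peak.
√(4πDt) = 78.01 m, giving peak height M/(n_e·A·√(4πDt)) = 0.365/(0.40 × 2.65 × 78.01) = 0.004414 kg/m³.
(x−vt)²/(4Dt) = (68.24)²/(4 × 0.187 × 2590) = 2.404; exp(−2.404) = 0.09036.
C = 0.004414 × 0.09036 = 0.000399 kg/m³.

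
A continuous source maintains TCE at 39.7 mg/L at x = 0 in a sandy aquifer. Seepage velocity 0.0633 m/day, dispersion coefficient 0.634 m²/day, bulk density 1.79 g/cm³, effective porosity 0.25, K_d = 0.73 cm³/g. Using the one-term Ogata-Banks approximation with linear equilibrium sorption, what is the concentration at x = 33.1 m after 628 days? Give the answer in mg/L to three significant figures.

Retardation factor R = 1 + ρ_b·K_d/n = 1 + 1.79 × 0.73/0.25 = 6.227.
Sorption retards both mechanisms: v_R = v/R = 0.01017 m/day, D_R = D/R = 0.1018 m²/day.
v_R·t = 0.01017 × 628 = 6.38676 m; 2√(D_R t) = 15.99 m; argument = (33.1 − 6.38676)/15.99 = 1.671.
C = C₀ × ½·erfc(1.671) = 39.7 × 0.009060 = 0.360 mg/L.

0.360 mg/L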